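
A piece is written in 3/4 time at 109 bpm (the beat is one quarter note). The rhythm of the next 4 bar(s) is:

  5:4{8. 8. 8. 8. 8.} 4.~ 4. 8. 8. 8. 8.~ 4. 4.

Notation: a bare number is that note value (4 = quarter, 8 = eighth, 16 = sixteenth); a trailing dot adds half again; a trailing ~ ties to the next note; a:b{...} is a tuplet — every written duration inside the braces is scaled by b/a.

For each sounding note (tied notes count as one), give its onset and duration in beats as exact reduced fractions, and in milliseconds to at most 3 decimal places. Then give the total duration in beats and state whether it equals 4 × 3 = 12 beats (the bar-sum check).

1) 0.0ms=0b +330.275ms=3/5b
2) 330.275ms=3/5b +330.275ms=3/5b
3) 660.55ms=6/5b +330.275ms=3/5b
4) 990.826ms=9/5b +330.275ms=3/5b
5) 1321.101ms=12/5b +330.275ms=3/5b
6) 1651.376ms=3b +1651.376ms=3b
7) 3302.752ms=6b +412.844ms=3/4b
8) 3715.596ms=27/4b +412.844ms=3/4b
9) 4128.44ms=15/2b +412.844ms=3/4b
10) 4541.284ms=33/4b +1238.532ms=9/4b
11) 5779.817ms=21/2b +825.688ms=3/2b
Σ=12b of 12 (109bpm 3/4) — PASS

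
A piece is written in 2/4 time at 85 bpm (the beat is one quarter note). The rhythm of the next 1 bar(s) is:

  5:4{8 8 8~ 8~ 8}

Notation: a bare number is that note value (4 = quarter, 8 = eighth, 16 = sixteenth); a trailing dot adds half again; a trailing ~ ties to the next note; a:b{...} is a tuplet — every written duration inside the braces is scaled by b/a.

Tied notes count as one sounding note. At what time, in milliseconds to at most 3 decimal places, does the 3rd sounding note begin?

1. 0.0ms @ 0 + 282.353ms (2/5)
2. 282.353ms @ 2/5 + 282.353ms (2/5)
3. 564.706ms @ 4/5 + 847.059ms (6/5)

note 3 onset = 4/5b = 564.706ms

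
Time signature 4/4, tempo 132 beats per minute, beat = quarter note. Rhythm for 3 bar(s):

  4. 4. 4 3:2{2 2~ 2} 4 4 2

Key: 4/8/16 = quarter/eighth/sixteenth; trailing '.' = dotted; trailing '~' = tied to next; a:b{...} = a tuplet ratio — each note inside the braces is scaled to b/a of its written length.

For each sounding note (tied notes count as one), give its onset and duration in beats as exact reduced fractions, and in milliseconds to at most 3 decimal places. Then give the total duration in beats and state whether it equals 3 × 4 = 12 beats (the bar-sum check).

1) 0.0ms=0b +681.818ms=3/2b
2) 681.818ms=3/2b +681.818ms=3/2b
3) 1363.636ms=3b +454.545ms=1b
4) 1818.182ms=4b +606.061ms=4/3b
5) 2424.242ms=16/3b +1212.121ms=8/3b
6) 3636.364ms=8b +454.545ms=1b
7) 4090.909ms=9b +454.545ms=1b
8) 4545.455ms=10b +909.091ms=2b
Σ=12b of 12 (132bpm 4/4) — PASS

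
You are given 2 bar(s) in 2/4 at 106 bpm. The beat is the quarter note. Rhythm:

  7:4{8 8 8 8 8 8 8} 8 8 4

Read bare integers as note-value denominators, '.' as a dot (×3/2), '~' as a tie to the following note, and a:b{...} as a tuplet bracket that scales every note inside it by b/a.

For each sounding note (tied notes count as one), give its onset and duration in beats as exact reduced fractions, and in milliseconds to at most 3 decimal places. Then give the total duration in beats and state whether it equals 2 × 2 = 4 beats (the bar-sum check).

1) 0.0ms=0b +161.725ms=2/7b
2) 161.725ms=2/7b +161.725ms=2/7b
3) 323.45ms=4/7b +161.725ms=2/7b
4) 485.175ms=6/7b +161.725ms=2/7b
5) 646.9ms=8/7b +161.725ms=2/7b
6) 808.625ms=10/7b +161.725ms=2/7b
7) 970.35ms=12/7b +161.725ms=2/7b
8) 1132.075ms=2b +283.019ms=1/2b
9) 1415.094ms=5/2b +283.019ms=1/2b
10) 1698.113ms=3b +566.038ms=1b
Σ=4b of 4 (106bpm 2/4) — PASS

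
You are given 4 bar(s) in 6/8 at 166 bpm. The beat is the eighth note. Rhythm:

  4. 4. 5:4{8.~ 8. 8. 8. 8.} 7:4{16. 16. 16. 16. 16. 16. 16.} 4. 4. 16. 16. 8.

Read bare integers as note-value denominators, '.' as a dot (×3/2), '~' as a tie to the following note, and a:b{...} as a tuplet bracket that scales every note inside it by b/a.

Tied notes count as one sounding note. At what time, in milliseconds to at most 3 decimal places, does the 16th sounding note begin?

1. 0.0ms @ 0 + 1084.337ms (3)
2. 1084.337ms @ 3 + 1084.337ms (3)
3. 2168.675ms @ 6 + 867.47ms (12/5)
4. 3036.145ms @ 42/5 + 433.735ms (6/5)
5. 3469.88ms @ 48/5 + 433.735ms (6/5)
6. 3903.614ms @ 54/5 + 433.735ms (6/5)
7. 4337.349ms @ 12 + 154.905ms (3/7)
8. 4492.255ms @ 87/7 + 154.905ms (3/7)
9. 4647.16ms @ 90/7 + 154.905ms (3/7)
10. 4802.065ms @ 93/7 + 154.905ms (3/7)
11. 4956.971ms @ 96/7 + 154.905ms (3/7)
12. 5111.876ms @ 99/7 + 154.905ms (3/7)
13. 5266.781ms @ 102/7 + 154.905ms (3/7)
14. 5421.687ms @ 15 + 1084.337ms (3)
15. 6506.024ms @ 18 + 1084.337ms (3)
16. 7590.361ms @ 21 + 271.084ms (3/4)
17. 7861.446ms @ 87/4 + 271.084ms (3/4)
18. 8132.53ms @ 45/2 + 542.169ms (3/2)

note 16 onset = 21b = 7590.361ms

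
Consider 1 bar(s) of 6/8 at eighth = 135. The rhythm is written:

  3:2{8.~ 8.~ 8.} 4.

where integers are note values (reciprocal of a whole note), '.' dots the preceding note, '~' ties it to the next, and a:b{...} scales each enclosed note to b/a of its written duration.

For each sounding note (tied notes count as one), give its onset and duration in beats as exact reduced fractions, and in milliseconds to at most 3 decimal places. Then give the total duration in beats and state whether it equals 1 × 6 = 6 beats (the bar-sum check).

1) 0.0ms=0b +1333.333ms=3b
2) 1333.333ms=3b +1333.333ms=3b
Σ=6b of 6 (135bpm 6/8) — PASS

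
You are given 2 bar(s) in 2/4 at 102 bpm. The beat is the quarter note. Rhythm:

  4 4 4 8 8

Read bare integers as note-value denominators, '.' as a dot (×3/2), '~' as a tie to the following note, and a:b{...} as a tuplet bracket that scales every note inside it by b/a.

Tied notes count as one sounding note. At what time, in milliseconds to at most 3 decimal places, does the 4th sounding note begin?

1. 0.0ms @ 0 + 588.235ms (1)
2. 588.235ms @ 1 + 588.235ms (1)
3. 1176.471ms @ 2 + 588.235ms (1)
4. 1764.706ms @ 3 + 294.118ms (1/2)
5. 2058.824ms @ 7/2 + 294.118ms (1/2)

note 4 onset = 3b = 1764.706ms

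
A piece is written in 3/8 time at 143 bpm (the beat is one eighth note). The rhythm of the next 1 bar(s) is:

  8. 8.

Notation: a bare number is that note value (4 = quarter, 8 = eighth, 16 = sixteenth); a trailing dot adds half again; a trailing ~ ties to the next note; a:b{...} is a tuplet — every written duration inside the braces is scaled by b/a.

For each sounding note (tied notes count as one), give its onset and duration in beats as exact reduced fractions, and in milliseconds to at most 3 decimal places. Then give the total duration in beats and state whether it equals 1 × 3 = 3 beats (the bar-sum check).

1) 0.0ms=0b +629.371ms=3/2b
2) 629.371ms=3/2b +629.371ms=3/2b
Σ=3b of 3 (143bpm 3/8) — PASS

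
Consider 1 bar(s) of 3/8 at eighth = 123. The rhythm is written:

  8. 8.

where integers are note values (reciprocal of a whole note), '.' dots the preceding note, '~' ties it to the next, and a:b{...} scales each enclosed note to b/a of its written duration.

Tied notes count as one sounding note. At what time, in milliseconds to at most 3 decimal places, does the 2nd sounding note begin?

note 2 onset = 3/2b = 731.707ms

1. 0.0ms @ 0 + 731.707ms (3/2)
2. 731.707ms @ 3/2 + 731.707ms (3/2)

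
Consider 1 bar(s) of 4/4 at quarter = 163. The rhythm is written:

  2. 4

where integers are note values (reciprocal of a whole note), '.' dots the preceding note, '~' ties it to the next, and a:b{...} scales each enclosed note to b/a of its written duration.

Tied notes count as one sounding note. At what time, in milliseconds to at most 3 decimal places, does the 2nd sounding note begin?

1. 0.0ms @ 0 + 1104.294ms (3)
2. 1104.294ms @ 3 + 368.098ms (1)

note 2 onset = 3b = 1104.294ms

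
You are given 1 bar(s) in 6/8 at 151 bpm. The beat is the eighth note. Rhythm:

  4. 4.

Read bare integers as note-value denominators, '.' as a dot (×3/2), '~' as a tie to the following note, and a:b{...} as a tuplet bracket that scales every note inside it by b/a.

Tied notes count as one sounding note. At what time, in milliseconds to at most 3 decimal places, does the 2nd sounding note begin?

1. 0.0ms @ 0 + 1192.053ms (3)
2. 1192.053ms @ 3 + 1192.053ms (3)

note 2 onset = 3b = 1192.053ms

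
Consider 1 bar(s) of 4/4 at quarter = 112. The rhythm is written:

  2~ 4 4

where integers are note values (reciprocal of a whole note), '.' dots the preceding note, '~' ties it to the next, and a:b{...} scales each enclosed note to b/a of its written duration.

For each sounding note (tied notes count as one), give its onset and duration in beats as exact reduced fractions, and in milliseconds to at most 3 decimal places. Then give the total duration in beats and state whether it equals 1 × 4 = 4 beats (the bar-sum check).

1) 0.0ms=0b +1607.143ms=3b
2) 1607.143ms=3b +535.714ms=1b
Σ=4b of 4 (112bpm 4/4) — PASS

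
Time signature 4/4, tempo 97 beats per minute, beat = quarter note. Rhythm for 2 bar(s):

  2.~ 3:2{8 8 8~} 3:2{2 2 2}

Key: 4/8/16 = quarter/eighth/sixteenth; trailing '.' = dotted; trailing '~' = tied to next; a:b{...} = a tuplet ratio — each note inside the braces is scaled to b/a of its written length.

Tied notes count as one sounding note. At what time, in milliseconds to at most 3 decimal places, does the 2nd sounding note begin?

note 2 onset = 10/3b = 2061.856ms

1. 0.0ms @ 0 + 2061.856ms (10/3)
2. 2061.856ms @ 10/3 + 206.186ms (1/3)
3. 2268.041ms @ 11/3 + 1030.928ms (5/3)
4. 3298.969ms @ 16/3 + 824.742ms (4/3)
5. 4123.711ms @ 20/3 + 824.742ms (4/3)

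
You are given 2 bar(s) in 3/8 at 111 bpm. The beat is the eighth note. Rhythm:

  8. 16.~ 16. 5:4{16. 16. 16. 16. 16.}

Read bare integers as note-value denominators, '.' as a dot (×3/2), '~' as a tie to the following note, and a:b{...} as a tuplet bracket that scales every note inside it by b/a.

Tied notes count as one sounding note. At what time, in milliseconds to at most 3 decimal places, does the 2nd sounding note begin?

note 2 onset = 3/2b = 810.811ms

1. 0.0ms @ 0 + 810.811ms (3/2)
2. 810.811ms @ 3/2 + 810.811ms (3/2)
3. 1621.622ms @ 3 + 324.324ms (3/5)
4. 1945.946ms @ 18/5 + 324.324ms (3/5)
5. 2270.27ms @ 21/5 + 324.324ms (3/5)
6. 2594.595ms @ 24/5 + 324.324ms (3/5)
7. 2918.919ms @ 27/5 + 324.324ms (3/5)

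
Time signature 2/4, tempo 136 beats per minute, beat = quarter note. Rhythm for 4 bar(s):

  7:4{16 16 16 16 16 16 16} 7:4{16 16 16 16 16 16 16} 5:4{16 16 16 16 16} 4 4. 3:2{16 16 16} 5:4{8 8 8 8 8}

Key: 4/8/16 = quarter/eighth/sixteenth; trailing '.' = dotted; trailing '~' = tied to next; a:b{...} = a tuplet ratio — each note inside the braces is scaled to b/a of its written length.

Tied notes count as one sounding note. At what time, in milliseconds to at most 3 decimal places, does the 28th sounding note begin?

note 28 onset = 36/5b = 3176.471ms

1. 0.0ms @ 0 + 63.025ms (1/7)
2. 63.025ms @ 1/7 + 63.025ms (1/7)
3. 126.05ms @ 2/7 + 63.025ms (1/7)
4. 189.076ms @ 3/7 + 63.025ms (1/7)
5. 252.101ms @ 4/7 + 63.025ms (1/7)
6. 315.126ms @ 5/7 + 63.025ms (1/7)
7. 378.151ms @ 6/7 + 63.025ms (1/7)
8. 441.176ms @ 1 + 63.025ms (1/7)
9. 504.202ms @ 8/7 + 63.025ms (1/7)
10. 567.227ms @ 9/7 + 63.025ms (1/7)
11. 630.252ms @ 10/7 + 63.025ms (1/7)
12. 693.277ms @ 11/7 + 63.025ms (1/7)
13. 756.303ms @ 12/7 + 63.025ms (1/7)
14. 819.328ms @ 13/7 + 63.025ms (1/7)
15. 882.353ms @ 2 + 88.235ms (1/5)
16. 970.588ms @ 11/5 + 88.235ms (1/5)
17. 1058.824ms @ 12/5 + 88.235ms (1/5)
18. 1147.059ms @ 13/5 + 88.235ms (1/5)
19. 1235.294ms @ 14/5 + 88.235ms (1/5)
20. 1323.529ms @ 3 + 441.176ms (1)
21. 1764.706ms @ 4 + 661.765ms (3/2)
22. 2426.471ms @ 11/2 + 73.529ms (1/6)
23. 2500.0ms @ 17/3 + 73.529ms (1/6)
24. 2573.529ms @ 35/6 + 73.529ms (1/6)
25. 2647.059ms @ 6 + 176.471ms (2/5)
26. 2823.529ms @ 32/5 + 176.471ms (2/5)
27. 3000.0ms @ 34/5 + 176.471ms (2/5)
28. 3176.471ms @ 36/5 + 176.471ms (2/5)
29. 3352.941ms @ 38/5 + 176.471ms (2/5)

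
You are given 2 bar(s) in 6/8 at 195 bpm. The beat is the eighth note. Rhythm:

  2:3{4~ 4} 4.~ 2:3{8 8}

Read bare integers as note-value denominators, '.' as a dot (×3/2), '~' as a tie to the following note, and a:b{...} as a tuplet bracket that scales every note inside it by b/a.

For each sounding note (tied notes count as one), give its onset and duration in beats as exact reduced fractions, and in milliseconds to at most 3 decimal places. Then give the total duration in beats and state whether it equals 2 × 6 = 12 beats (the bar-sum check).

1) 0.0ms=0b +1846.154ms=6b
2) 1846.154ms=6b +1384.615ms=9/2b
3) 3230.769ms=21/2b +461.538ms=3/2b
Σ=12b of 12 (195bpm 6/8) — PASS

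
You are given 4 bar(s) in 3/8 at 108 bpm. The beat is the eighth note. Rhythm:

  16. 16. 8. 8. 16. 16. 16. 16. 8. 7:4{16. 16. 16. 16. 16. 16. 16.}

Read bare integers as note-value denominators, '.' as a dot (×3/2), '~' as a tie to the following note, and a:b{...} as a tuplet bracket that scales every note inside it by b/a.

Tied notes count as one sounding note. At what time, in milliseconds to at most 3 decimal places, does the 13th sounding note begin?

note 13 onset = 72/7b = 5714.286ms

1. 0.0ms @ 0 + 416.667ms (3/4)
2. 416.667ms @ 3/4 + 416.667ms (3/4)
3. 833.333ms @ 3/2 + 833.333ms (3/2)
4. 1666.667ms @ 3 + 833.333ms (3/2)
5. 2500.0ms @ 9/2 + 416.667ms (3/4)
6. 2916.667ms @ 21/4 + 416.667ms (3/4)
7. 3333.333ms @ 6 + 416.667ms (3/4)
8. 3750.0ms @ 27/4 + 416.667ms (3/4)
9. 4166.667ms @ 15/2 + 833.333ms (3/2)
10. 5000.0ms @ 9 + 238.095ms (3/7)
11. 5238.095ms @ 66/7 + 238.095ms (3/7)
12. 5476.19ms @ 69/7 + 238.095ms (3/7)
13. 5714.286ms @ 72/7 + 238.095ms (3/7)
14. 5952.381ms @ 75/7 + 238.095ms (3/7)
15. 6190.476ms @ 78/7 + 238.095ms (3/7)
16. 6428.571ms @ 81/7 + 238.095ms (3/7)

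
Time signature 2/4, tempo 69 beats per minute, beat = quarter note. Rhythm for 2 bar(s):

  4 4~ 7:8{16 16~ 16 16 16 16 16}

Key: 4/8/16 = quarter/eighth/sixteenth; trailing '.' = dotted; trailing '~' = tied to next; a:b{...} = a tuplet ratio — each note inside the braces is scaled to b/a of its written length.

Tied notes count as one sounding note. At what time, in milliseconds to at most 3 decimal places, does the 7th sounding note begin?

1. 0.0ms @ 0 + 869.565ms (1)
2. 869.565ms @ 1 + 1118.012ms (9/7)
3. 1987.578ms @ 16/7 + 496.894ms (4/7)
4. 2484.472ms @ 20/7 + 248.447ms (2/7)
5. 2732.919ms @ 22/7 + 248.447ms (2/7)
6. 2981.366ms @ 24/7 + 248.447ms (2/7)
7. 3229.814ms @ 26/7 + 248.447ms (2/7)

note 7 onset = 26/7b = 3229.814ms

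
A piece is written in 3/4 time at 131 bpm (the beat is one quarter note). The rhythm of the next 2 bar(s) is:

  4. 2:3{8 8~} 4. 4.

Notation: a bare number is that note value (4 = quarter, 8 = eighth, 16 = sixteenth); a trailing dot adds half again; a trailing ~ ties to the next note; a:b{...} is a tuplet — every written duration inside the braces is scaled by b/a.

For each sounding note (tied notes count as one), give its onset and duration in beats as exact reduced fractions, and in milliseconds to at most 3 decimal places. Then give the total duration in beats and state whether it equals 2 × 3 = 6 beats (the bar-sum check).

1) 0.0ms=0b +687.023ms=3/2b
2) 687.023ms=3/2b +343.511ms=3/4b
3) 1030.534ms=9/4b +1030.534ms=9/4b
4) 2061.069ms=9/2b +687.023ms=3/2b
Σ=6b of 6 (131bpm 3/4) — PASS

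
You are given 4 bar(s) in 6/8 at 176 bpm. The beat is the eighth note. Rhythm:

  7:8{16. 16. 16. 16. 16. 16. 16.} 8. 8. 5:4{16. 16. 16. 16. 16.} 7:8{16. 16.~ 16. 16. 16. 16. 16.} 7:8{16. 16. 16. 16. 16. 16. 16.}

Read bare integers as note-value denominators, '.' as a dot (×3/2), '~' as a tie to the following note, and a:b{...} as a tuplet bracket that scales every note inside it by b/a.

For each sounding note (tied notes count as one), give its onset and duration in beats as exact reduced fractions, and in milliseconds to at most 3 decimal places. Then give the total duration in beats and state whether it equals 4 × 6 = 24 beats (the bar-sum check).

1) 0.0ms=0b +292.208ms=6/7b
2) 292.208ms=6/7b +292.208ms=6/7b
3) 584.416ms=12/7b +292.208ms=6/7b
4) 876.623ms=18/7b +292.208ms=6/7b
5) 1168.831ms=24/7b +292.208ms=6/7b
6) 1461.039ms=30/7b +292.208ms=6/7b
7) 1753.247ms=36/7b +292.208ms=6/7b
8) 2045.455ms=6b +511.364ms=3/2b
9) 2556.818ms=15/2b +511.364ms=3/2b
10) 3068.182ms=9b +204.545ms=3/5b
11) 3272.727ms=48/5b +204.545ms=3/5b
12) 3477.273ms=51/5b +204.545ms=3/5b
13) 3681.818ms=54/5b +204.545ms=3/5b
14) 3886.364ms=57/5b +204.545ms=3/5b
15) 4090.909ms=12b +292.208ms=6/7b
16) 4383.117ms=90/7b +584.416ms=12/7b
17) 4967.532ms=102/7b +292.208ms=6/7b
18) 5259.74ms=108/7b +292.208ms=6/7b
19) 5551.948ms=114/7b +292.208ms=6/7b
20) 5844.156ms=120/7b +292.208ms=6/7b
21) 6136.364ms=18b +292.208ms=6/7b
22) 6428.571ms=132/7b +292.208ms=6/7b
23) 6720.779ms=138/7b +292.208ms=6/7b
24) 7012.987ms=144/7b +292.208ms=6/7b
25) 7305.195ms=150/7b +292.208ms=6/7b
26) 7597.403ms=156/7b +292.208ms=6/7b
27) 7889.61ms=162/7b +292.208ms=6/7b
Σ=24b of 24 (176bpm 6/8) — PASS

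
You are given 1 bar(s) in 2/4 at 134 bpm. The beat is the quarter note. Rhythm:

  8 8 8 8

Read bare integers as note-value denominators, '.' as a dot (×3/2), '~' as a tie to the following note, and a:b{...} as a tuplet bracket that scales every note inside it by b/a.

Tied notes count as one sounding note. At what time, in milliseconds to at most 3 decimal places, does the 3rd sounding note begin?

note 3 onset = 1b = 447.761ms

1. 0.0ms @ 0 + 223.881ms (1/2)
2. 223.881ms @ 1/2 + 223.881ms (1/2)
3. 447.761ms @ 1 + 223.881ms (1/2)
4. 671.642ms @ 3/2 + 223.881ms (1/2)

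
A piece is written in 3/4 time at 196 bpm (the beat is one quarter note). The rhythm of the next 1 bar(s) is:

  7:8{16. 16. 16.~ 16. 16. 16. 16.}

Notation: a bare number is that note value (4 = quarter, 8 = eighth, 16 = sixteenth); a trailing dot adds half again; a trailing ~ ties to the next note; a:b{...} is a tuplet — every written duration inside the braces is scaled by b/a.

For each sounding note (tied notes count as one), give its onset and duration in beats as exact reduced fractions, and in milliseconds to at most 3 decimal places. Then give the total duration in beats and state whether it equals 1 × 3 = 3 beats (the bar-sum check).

1) 0.0ms=0b +131.195ms=3/7b
2) 131.195ms=3/7b +131.195ms=3/7b
3) 262.391ms=6/7b +262.391ms=6/7b
4) 524.781ms=12/7b +131.195ms=3/7b
5) 655.977ms=15/7b +131.195ms=3/7b
6) 787.172ms=18/7b +131.195ms=3/7b
Σ=3b of 3 (196bpm 3/4) — PASS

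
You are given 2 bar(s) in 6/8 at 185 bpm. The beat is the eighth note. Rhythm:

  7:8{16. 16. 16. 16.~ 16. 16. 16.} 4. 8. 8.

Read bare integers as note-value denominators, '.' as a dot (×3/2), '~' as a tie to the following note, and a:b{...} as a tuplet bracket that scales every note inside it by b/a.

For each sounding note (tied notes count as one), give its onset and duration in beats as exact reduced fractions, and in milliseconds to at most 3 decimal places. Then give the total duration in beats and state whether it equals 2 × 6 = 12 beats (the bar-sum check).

1) 0.0ms=0b +277.992ms=6/7b
2) 277.992ms=6/7b +277.992ms=6/7b
3) 555.985ms=12/7b +277.992ms=6/7b
4) 833.977ms=18/7b +555.985ms=12/7b
5) 1389.961ms=30/7b +277.992ms=6/7b
6) 1667.954ms=36/7b +277.992ms=6/7b
7) 1945.946ms=6b +972.973ms=3b
8) 2918.919ms=9b +486.486ms=3/2b
9) 3405.405ms=21/2b +486.486ms=3/2b
Σ=12b of 12 (185bpm 6/8) — PASS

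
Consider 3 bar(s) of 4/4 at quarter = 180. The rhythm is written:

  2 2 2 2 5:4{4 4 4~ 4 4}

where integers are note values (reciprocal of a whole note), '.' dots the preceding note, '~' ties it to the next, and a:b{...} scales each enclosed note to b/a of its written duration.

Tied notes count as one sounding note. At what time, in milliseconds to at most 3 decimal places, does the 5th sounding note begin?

note 5 onset = 8b = 2666.667ms

1. 0.0ms @ 0 + 666.667ms (2)
2. 666.667ms @ 2 + 666.667ms (2)
3. 1333.333ms @ 4 + 666.667ms (2)
4. 2000.0ms @ 6 + 666.667ms (2)
5. 2666.667ms @ 8 + 266.667ms (4/5)
6. 2933.333ms @ 44/5 + 266.667ms (4/5)
7. 3200.0ms @ 48/5 + 533.333ms (8/5)
8. 3733.333ms @ 56/5 + 266.667ms (4/5)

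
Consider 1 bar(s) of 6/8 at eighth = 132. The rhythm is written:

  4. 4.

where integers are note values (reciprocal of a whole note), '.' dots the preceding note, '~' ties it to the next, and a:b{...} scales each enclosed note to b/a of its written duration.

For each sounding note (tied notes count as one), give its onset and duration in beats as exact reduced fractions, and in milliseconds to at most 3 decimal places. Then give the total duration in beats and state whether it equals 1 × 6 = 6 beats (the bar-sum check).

1) 0.0ms=0b +1363.636ms=3b
2) 1363.636ms=3b +1363.636ms=3b
Σ=6b of 6 (132bpm 6/8) — PASS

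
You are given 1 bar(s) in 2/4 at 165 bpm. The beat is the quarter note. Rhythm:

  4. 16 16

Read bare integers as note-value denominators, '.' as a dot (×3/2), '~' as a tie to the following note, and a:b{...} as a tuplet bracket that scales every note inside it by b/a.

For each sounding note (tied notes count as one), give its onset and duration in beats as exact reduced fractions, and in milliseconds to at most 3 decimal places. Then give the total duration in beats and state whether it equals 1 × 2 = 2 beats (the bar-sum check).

1) 0.0ms=0b +545.455ms=3/2b
2) 545.455ms=3/2b +90.909ms=1/4b
3) 636.364ms=7/4b +90.909ms=1/4b
Σ=2b of 2 (165bpm 2/4) — PASS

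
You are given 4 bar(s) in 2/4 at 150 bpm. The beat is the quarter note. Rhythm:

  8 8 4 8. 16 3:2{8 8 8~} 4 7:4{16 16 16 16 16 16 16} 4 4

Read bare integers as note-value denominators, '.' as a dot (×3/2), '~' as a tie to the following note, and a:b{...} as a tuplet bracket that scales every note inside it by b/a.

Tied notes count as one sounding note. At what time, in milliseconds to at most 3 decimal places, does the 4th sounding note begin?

1. 0.0ms @ 0 + 200.0ms (1/2)
2. 200.0ms @ 1/2 + 200.0ms (1/2)
3. 400.0ms @ 1 + 400.0ms (1)
4. 800.0ms @ 2 + 300.0ms (3/4)
5. 1100.0ms @ 11/4 + 100.0ms (1/4)
6. 1200.0ms @ 3 + 133.333ms (1/3)
7. 1333.333ms @ 10/3 + 133.333ms (1/3)
8. 1466.667ms @ 11/3 + 533.333ms (4/3)
9. 2000.0ms @ 5 + 57.143ms (1/7)
10. 2057.143ms @ 36/7 + 57.143ms (1/7)
11. 2114.286ms @ 37/7 + 57.143ms (1/7)
12. 2171.429ms @ 38/7 + 57.143ms (1/7)
13. 2228.571ms @ 39/7 + 57.143ms (1/7)
14. 2285.714ms @ 40/7 + 57.143ms (1/7)
15. 2342.857ms @ 41/7 + 57.143ms (1/7)
16. 2400.0ms @ 6 + 400.0ms (1)
17. 2800.0ms @ 7 + 400.0ms (1)

note 4 onset = 2b = 800.0ms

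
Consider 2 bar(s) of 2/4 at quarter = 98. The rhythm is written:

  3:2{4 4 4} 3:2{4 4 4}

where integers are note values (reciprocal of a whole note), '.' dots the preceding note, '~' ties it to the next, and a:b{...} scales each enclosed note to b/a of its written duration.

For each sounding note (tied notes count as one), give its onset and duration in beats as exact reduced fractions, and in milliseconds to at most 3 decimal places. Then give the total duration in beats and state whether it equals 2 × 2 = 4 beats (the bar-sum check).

1) 0.0ms=0b +408.163ms=2/3b
2) 408.163ms=2/3b +408.163ms=2/3b
3) 816.327ms=4/3b +408.163ms=2/3b
4) 1224.49ms=2b +408.163ms=2/3b
5) 1632.653ms=8/3b +408.163ms=2/3b
6) 2040.816ms=10/3b +408.163ms=2/3b
Σ=4b of 4 (98bpm 2/4) — PASS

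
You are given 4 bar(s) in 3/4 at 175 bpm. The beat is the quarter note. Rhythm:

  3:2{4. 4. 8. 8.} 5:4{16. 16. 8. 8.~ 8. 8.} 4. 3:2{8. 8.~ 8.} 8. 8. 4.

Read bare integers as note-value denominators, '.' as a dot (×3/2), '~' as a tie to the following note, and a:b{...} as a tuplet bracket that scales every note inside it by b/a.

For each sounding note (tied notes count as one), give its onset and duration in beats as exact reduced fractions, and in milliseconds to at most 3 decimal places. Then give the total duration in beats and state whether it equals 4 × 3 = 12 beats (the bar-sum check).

1) 0.0ms=0b +342.857ms=1b
2) 342.857ms=1b +342.857ms=1b
3) 685.714ms=2b +171.429ms=1/2b
4) 857.143ms=5/2b +171.429ms=1/2b
5) 1028.571ms=3b +102.857ms=3/10b
6) 1131.429ms=33/10b +102.857ms=3/10b
7) 1234.286ms=18/5b +205.714ms=3/5b
8) 1440.0ms=21/5b +411.429ms=6/5b
9) 1851.429ms=27/5b +205.714ms=3/5b
10) 2057.143ms=6b +514.286ms=3/2b
11) 2571.429ms=15/2b +171.429ms=1/2b
12) 2742.857ms=8b +342.857ms=1b
13) 3085.714ms=9b +257.143ms=3/4b
14) 3342.857ms=39/4b +257.143ms=3/4b
15) 3600.0ms=21/2b +514.286ms=3/2b
Σ=12b of 12 (175bpm 3/4) — PASS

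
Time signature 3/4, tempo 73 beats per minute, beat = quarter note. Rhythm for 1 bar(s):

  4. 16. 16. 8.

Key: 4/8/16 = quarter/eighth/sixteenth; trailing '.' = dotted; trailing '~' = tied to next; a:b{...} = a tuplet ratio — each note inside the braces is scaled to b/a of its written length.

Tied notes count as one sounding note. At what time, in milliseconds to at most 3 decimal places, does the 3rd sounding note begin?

1. 0.0ms @ 0 + 1232.877ms (3/2)
2. 1232.877ms @ 3/2 + 308.219ms (3/8)
3. 1541.096ms @ 15/8 + 308.219ms (3/8)
4. 1849.315ms @ 9/4 + 616.438ms (3/4)

note 3 onset = 15/8b = 1541.096ms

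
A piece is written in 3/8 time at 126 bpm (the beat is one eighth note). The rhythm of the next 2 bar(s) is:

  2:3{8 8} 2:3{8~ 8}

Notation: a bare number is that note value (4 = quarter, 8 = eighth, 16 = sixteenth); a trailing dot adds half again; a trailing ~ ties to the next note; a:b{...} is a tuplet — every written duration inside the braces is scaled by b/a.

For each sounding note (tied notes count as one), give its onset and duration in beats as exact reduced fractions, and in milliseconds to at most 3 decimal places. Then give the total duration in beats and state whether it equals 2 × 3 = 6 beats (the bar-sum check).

1) 0.0ms=0b +714.286ms=3/2b
2) 714.286ms=3/2b +714.286ms=3/2b
3) 1428.571ms=3b +1428.571ms=3b
Σ=6b of 6 (126bpm 3/8) — PASS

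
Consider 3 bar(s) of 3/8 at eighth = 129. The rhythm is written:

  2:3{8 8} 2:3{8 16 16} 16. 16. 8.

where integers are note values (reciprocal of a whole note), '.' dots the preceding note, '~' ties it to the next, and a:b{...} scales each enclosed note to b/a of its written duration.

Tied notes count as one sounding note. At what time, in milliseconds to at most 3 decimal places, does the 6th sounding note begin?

note 6 onset = 6b = 2790.698ms

1. 0.0ms @ 0 + 697.674ms (3/2)
2. 697.674ms @ 3/2 + 697.674ms (3/2)
3. 1395.349ms @ 3 + 697.674ms (3/2)
4. 2093.023ms @ 9/2 + 348.837ms (3/4)
5. 2441.86ms @ 21/4 + 348.837ms (3/4)
6. 2790.698ms @ 6 + 348.837ms (3/4)
7. 3139.535ms @ 27/4 + 348.837ms (3/4)
8. 3488.372ms @ 15/2 + 697.674ms (3/2)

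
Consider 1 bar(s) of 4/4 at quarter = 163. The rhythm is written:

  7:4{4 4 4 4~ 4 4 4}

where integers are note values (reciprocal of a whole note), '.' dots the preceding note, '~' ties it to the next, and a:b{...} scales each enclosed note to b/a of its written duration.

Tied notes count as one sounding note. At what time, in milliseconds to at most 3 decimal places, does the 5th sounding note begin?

note 5 onset = 20/7b = 1051.709ms

1. 0.0ms @ 0 + 210.342ms (4/7)
2. 210.342ms @ 4/7 + 210.342ms (4/7)
3. 420.684ms @ 8/7 + 210.342ms (4/7)
4. 631.025ms @ 12/7 + 420.684ms (8/7)
5. 1051.709ms @ 20/7 + 210.342ms (4/7)
6. 1262.051ms @ 24/7 + 210.342ms (4/7)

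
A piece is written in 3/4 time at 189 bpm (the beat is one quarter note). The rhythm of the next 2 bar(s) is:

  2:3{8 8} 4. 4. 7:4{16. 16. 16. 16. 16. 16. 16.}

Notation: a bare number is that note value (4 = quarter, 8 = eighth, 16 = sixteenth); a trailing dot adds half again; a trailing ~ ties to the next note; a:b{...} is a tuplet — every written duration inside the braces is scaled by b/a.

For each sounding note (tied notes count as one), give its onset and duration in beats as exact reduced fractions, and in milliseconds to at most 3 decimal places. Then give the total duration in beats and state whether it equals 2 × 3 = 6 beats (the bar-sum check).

1) 0.0ms=0b +238.095ms=3/4b
2) 238.095ms=3/4b +238.095ms=3/4b
3) 476.19ms=3/2b +476.19ms=3/2b
4) 952.381ms=3b +476.19ms=3/2b
5) 1428.571ms=9/2b +68.027ms=3/14b
6) 1496.599ms=33/7b +68.027ms=3/14b
7) 1564.626ms=69/14b +68.027ms=3/14b
8) 1632.653ms=36/7b +68.027ms=3/14b
9) 1700.68ms=75/14b +68.027ms=3/14b
10) 1768.707ms=39/7b +68.027ms=3/14b
11) 1836.735ms=81/14b +68.027ms=3/14b
Σ=6b of 6 (189bpm 3/4) — PASS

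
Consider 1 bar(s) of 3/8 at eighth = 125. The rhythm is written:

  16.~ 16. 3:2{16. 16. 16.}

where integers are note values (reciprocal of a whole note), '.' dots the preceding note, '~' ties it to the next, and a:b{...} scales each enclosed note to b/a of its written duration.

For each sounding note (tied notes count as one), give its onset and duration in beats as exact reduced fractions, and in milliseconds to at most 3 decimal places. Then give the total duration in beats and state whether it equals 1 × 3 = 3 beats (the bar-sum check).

1) 0.0ms=0b +720.0ms=3/2b
2) 720.0ms=3/2b +240.0ms=1/2b
3) 960.0ms=2b +240.0ms=1/2b
4) 1200.0ms=5/2b +240.0ms=1/2b
Σ=3b of 3 (125bpm 3/8) — PASS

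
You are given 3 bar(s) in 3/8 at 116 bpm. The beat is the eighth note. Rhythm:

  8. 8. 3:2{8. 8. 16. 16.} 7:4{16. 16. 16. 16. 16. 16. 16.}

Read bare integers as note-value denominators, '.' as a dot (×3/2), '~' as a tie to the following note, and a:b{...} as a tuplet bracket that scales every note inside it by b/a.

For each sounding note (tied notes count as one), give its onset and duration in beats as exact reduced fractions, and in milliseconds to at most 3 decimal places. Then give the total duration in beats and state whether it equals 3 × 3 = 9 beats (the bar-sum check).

1) 0.0ms=0b +775.862ms=3/2b
2) 775.862ms=3/2b +775.862ms=3/2b
3) 1551.724ms=3b +517.241ms=1b
4) 2068.966ms=4b +517.241ms=1b
5) 2586.207ms=5b +258.621ms=1/2b
6) 2844.828ms=11/2b +258.621ms=1/2b
7) 3103.448ms=6b +221.675ms=3/7b
8) 3325.123ms=45/7b +221.675ms=3/7b
9) 3546.798ms=48/7b +221.675ms=3/7b
10) 3768.473ms=51/7b +221.675ms=3/7b
11) 3990.148ms=54/7b +221.675ms=3/7b
12) 4211.823ms=57/7b +221.675ms=3/7b
13) 4433.498ms=60/7b +221.675ms=3/7b
Σ=9b of 9 (116bpm 3/8) — PASS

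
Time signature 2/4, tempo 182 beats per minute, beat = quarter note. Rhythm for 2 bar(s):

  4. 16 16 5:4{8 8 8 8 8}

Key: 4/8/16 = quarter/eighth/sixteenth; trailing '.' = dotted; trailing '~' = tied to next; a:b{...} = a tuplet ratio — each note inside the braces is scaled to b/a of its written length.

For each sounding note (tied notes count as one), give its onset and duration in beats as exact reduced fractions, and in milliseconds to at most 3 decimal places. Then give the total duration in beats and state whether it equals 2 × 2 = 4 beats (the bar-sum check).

1) 0.0ms=0b +494.505ms=3/2b
2) 494.505ms=3/2b +82.418ms=1/4b
3) 576.923ms=7/4b +82.418ms=1/4b
4) 659.341ms=2b +131.868ms=2/5b
5) 791.209ms=12/5b +131.868ms=2/5b
6) 923.077ms=14/5b +131.868ms=2/5b
7) 1054.945ms=16/5b +131.868ms=2/5b
8) 1186.813ms=18/5b +131.868ms=2/5b
Σ=4b of 4 (182bpm 2/4) — PASS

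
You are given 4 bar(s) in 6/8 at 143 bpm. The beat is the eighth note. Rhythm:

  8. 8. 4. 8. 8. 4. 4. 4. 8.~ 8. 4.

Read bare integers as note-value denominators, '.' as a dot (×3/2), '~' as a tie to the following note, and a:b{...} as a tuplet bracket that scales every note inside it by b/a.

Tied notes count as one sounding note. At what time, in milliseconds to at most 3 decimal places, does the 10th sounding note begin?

note 10 onset = 21b = 8811.189ms

1. 0.0ms @ 0 + 629.371ms (3/2)
2. 629.371ms @ 3/2 + 629.371ms (3/2)
3. 1258.741ms @ 3 + 1258.741ms (3)
4. 2517.483ms @ 6 + 629.371ms (3/2)
5. 3146.853ms @ 15/2 + 629.371ms (3/2)
6. 3776.224ms @ 9 + 1258.741ms (3)
7. 5034.965ms @ 12 + 1258.741ms (3)
8. 6293.706ms @ 15 + 1258.741ms (3)
9. 7552.448ms @ 18 + 1258.741ms (3)
10. 8811.189ms @ 21 + 1258.741ms (3)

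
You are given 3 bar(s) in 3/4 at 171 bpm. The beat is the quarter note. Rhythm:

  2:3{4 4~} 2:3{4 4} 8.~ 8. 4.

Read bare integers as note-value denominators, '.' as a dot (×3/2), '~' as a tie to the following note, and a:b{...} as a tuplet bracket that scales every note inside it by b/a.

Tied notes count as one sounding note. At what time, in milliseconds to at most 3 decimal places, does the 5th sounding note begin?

1. 0.0ms @ 0 + 526.316ms (3/2)
2. 526.316ms @ 3/2 + 1052.632ms (3)
3. 1578.947ms @ 9/2 + 526.316ms (3/2)
4. 2105.263ms @ 6 + 526.316ms (3/2)
5. 2631.579ms @ 15/2 + 526.316ms (3/2)

note 5 onset = 15/2b = 2631.579ms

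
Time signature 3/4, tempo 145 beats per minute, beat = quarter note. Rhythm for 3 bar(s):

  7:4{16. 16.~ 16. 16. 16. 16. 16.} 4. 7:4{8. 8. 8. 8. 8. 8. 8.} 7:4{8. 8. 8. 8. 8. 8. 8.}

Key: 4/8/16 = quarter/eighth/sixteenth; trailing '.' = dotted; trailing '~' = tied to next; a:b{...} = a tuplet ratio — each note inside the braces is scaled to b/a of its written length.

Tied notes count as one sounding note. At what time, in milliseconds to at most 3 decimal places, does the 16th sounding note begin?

note 16 onset = 45/7b = 2660.099ms

1. 0.0ms @ 0 + 88.67ms (3/14)
2. 88.67ms @ 3/14 + 177.34ms (3/7)
3. 266.01ms @ 9/14 + 88.67ms (3/14)
4. 354.68ms @ 6/7 + 88.67ms (3/14)
5. 443.35ms @ 15/14 + 88.67ms (3/14)
6. 532.02ms @ 9/7 + 88.67ms (3/14)
7. 620.69ms @ 3/2 + 620.69ms (3/2)
8. 1241.379ms @ 3 + 177.34ms (3/7)
9. 1418.719ms @ 24/7 + 177.34ms (3/7)
10. 1596.059ms @ 27/7 + 177.34ms (3/7)
11. 1773.399ms @ 30/7 + 177.34ms (3/7)
12. 1950.739ms @ 33/7 + 177.34ms (3/7)
13. 2128.079ms @ 36/7 + 177.34ms (3/7)
14. 2305.419ms @ 39/7 + 177.34ms (3/7)
15. 2482.759ms @ 6 + 177.34ms (3/7)
16. 2660.099ms @ 45/7 + 177.34ms (3/7)
17. 2837.438ms @ 48/7 + 177.34ms (3/7)
18. 3014.778ms @ 51/7 + 177.34ms (3/7)
19. 3192.118ms @ 54/7 + 177.34ms (3/7)
20. 3369.458ms @ 57/7 + 177.34ms (3/7)
21. 3546.798ms @ 60/7 + 177.34ms (3/7)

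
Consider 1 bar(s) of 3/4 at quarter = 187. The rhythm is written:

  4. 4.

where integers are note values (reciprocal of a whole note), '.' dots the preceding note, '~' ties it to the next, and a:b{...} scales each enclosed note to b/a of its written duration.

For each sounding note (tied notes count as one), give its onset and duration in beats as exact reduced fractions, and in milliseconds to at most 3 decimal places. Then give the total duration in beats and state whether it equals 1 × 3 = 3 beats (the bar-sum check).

1) 0.0ms=0b +481.283ms=3/2b
2) 481.283ms=3/2b +481.283ms=3/2b
Σ=3b of 3 (187bpm 3/4) — PASS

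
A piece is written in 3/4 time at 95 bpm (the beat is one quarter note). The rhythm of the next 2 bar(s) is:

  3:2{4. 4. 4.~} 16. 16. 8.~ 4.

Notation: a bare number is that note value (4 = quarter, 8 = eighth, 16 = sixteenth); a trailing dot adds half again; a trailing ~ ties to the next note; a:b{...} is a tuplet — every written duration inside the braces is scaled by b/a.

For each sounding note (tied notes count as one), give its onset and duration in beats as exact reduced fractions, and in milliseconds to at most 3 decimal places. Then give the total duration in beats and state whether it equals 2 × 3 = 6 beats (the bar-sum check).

1) 0.0ms=0b +631.579ms=1b
2) 631.579ms=1b +631.579ms=1b
3) 1263.158ms=2b +868.421ms=11/8b
4) 2131.579ms=27/8b +236.842ms=3/8b
5) 2368.421ms=15/4b +1421.053ms=9/4b
Σ=6b of 6 (95bpm 3/4) — PASS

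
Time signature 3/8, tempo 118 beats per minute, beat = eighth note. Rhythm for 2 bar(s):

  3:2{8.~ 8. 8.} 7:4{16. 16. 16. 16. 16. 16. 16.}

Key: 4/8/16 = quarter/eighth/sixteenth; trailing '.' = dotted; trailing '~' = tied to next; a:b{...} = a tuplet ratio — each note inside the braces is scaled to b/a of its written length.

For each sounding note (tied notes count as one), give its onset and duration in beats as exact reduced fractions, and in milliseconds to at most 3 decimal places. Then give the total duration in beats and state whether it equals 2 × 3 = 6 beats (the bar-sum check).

1) 0.0ms=0b +1016.949ms=2b
2) 1016.949ms=2b +508.475ms=1b
3) 1525.424ms=3b +217.918ms=3/7b
4) 1743.341ms=24/7b +217.918ms=3/7b
5) 1961.259ms=27/7b +217.918ms=3/7b
6) 2179.177ms=30/7b +217.918ms=3/7b
7) 2397.094ms=33/7b +217.918ms=3/7b
8) 2615.012ms=36/7b +217.918ms=3/7b
9) 2832.93ms=39/7b +217.918ms=3/7b
Σ=6b of 6 (118bpm 3/8) — PASS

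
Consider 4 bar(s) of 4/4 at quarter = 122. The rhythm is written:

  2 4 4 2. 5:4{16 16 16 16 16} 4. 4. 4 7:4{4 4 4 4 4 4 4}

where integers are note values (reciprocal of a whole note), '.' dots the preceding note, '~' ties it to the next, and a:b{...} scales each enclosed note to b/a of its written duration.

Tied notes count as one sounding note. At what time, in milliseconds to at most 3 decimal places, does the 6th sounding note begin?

note 6 onset = 36/5b = 3540.984ms

1. 0.0ms @ 0 + 983.607ms (2)
2. 983.607ms @ 2 + 491.803ms (1)
3. 1475.41ms @ 3 + 491.803ms (1)
4. 1967.213ms @ 4 + 1475.41ms (3)
5. 3442.623ms @ 7 + 98.361ms (1/5)
6. 3540.984ms @ 36/5 + 98.361ms (1/5)
7. 3639.344ms @ 37/5 + 98.361ms (1/5)
8. 3737.705ms @ 38/5 + 98.361ms (1/5)
9. 3836.066ms @ 39/5 + 98.361ms (1/5)
10. 3934.426ms @ 8 + 737.705ms (3/2)
11. 4672.131ms @ 19/2 + 737.705ms (3/2)
12. 5409.836ms @ 11 + 491.803ms (1)
13. 5901.639ms @ 12 + 281.03ms (4/7)
14. 6182.67ms @ 88/7 + 281.03ms (4/7)
15. 6463.7ms @ 92/7 + 281.03ms (4/7)
16. 6744.731ms @ 96/7 + 281.03ms (4/7)
17. 7025.761ms @ 100/7 + 281.03ms (4/7)
18. 7306.792ms @ 104/7 + 281.03ms (4/7)
19. 7587.822ms @ 108/7 + 281.03ms (4/7)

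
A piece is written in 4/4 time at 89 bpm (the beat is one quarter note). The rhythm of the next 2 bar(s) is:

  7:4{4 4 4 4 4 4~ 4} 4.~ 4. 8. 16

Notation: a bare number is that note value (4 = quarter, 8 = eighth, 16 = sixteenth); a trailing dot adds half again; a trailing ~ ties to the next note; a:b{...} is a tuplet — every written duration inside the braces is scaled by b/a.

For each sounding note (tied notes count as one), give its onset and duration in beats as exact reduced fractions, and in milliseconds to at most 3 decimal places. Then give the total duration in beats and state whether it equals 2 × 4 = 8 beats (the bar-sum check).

1) 0.0ms=0b +385.233ms=4/7b
2) 385.233ms=4/7b +385.233ms=4/7b
3) 770.465ms=8/7b +385.233ms=4/7b
4) 1155.698ms=12/7b +385.233ms=4/7b
5) 1540.931ms=16/7b +385.233ms=4/7b
6) 1926.164ms=20/7b +770.465ms=8/7b
7) 2696.629ms=4b +2022.472ms=3b
8) 4719.101ms=7b +505.618ms=3/4b
9) 5224.719ms=31/4b +168.539ms=1/4b
Σ=8b of 8 (89bpm 4/4) — PASS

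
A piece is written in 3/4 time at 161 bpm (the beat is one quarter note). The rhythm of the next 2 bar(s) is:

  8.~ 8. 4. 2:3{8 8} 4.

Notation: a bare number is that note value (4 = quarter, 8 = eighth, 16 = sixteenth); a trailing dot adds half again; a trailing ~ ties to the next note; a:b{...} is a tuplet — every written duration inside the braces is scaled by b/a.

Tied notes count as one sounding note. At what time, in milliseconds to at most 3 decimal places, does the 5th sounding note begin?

1. 0.0ms @ 0 + 559.006ms (3/2)
2. 559.006ms @ 3/2 + 559.006ms (3/2)
3. 1118.012ms @ 3 + 279.503ms (3/4)
4. 1397.516ms @ 15/4 + 279.503ms (3/4)
5. 1677.019ms @ 9/2 + 559.006ms (3/2)

note 5 onset = 9/2b = 1677.019ms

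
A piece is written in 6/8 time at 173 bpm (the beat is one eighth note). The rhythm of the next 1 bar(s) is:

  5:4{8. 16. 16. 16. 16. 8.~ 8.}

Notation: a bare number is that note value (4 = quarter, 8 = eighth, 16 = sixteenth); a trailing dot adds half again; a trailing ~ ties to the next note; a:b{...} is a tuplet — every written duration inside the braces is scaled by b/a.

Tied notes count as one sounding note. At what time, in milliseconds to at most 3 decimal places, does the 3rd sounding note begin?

1. 0.0ms @ 0 + 416.185ms (6/5)
2. 416.185ms @ 6/5 + 208.092ms (3/5)
3. 624.277ms @ 9/5 + 208.092ms (3/5)
4. 832.37ms @ 12/5 + 208.092ms (3/5)
5. 1040.462ms @ 3 + 208.092ms (3/5)
6. 1248.555ms @ 18/5 + 832.37ms (12/5)

note 3 onset = 9/5b = 624.277ms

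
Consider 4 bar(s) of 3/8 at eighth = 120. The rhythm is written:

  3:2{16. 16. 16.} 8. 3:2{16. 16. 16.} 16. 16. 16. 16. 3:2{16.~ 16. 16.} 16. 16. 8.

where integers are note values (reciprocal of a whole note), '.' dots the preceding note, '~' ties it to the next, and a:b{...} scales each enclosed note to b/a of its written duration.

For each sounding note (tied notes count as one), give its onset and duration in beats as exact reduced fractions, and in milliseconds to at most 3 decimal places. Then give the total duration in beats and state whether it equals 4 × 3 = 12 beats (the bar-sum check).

1) 0.0ms=0b +250.0ms=1/2b
2) 250.0ms=1/2b +250.0ms=1/2b
3) 500.0ms=1b +250.0ms=1/2b
4) 750.0ms=3/2b +750.0ms=3/2b
5) 1500.0ms=3b +250.0ms=1/2b
6) 1750.0ms=7/2b +250.0ms=1/2b
7) 2000.0ms=4b +250.0ms=1/2b
8) 2250.0ms=9/2b +375.0ms=3/4b
9) 2625.0ms=21/4b +375.0ms=3/4b
10) 3000.0ms=6b +375.0ms=3/4b
11) 3375.0ms=27/4b +375.0ms=3/4b
12) 3750.0ms=15/2b +500.0ms=1b
13) 4250.0ms=17/2b +250.0ms=1/2b
14) 4500.0ms=9b +375.0ms=3/4b
15) 4875.0ms=39/4b +375.0ms=3/4b
16) 5250.0ms=21/2b +750.0ms=3/2b
Σ=12b of 12 (120bpm 3/8) — PASS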